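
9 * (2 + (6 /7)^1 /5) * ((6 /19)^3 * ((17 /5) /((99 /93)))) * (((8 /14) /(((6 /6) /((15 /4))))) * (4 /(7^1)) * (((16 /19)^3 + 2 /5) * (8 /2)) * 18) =40360827598848 /233558038175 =172.81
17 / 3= 5.67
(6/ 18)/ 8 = 0.04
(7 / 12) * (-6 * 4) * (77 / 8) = -539 / 4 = -134.75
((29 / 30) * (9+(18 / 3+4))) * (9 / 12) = 551 / 40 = 13.78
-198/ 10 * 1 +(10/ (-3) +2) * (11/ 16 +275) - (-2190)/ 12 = -12293/ 60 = -204.88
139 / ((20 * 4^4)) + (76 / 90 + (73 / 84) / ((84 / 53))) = 1.42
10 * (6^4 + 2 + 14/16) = 51955/4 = 12988.75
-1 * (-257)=257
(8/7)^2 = 64/49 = 1.31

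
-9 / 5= -1.80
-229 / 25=-9.16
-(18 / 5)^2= -324 / 25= -12.96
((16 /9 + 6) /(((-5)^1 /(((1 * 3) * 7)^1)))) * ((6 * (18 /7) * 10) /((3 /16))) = -26880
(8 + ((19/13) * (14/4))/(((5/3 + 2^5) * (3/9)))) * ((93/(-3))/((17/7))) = -107.94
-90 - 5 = -95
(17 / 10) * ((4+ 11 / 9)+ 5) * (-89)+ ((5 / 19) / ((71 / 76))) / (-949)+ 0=-4689444542 / 3032055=-1546.62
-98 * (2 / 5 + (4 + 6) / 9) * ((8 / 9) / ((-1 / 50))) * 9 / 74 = 266560 / 333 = 800.48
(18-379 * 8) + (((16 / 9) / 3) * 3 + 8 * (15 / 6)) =-26930 / 9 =-2992.22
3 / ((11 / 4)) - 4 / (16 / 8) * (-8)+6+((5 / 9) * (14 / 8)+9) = 13093 / 396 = 33.06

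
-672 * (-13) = 8736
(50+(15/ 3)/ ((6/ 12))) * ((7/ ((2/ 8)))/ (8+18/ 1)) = 64.62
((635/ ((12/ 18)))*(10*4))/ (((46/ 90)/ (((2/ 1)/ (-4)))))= -857250/ 23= -37271.74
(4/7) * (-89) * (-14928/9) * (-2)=-3542912/21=-168710.10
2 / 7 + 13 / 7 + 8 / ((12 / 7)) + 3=206 / 21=9.81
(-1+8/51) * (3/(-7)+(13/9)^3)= -33368/15309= -2.18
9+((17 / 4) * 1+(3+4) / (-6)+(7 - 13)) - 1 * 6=1 / 12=0.08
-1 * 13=-13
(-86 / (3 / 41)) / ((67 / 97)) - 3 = -342625 / 201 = -1704.60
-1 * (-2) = 2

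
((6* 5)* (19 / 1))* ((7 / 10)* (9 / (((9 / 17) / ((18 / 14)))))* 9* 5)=392445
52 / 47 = 1.11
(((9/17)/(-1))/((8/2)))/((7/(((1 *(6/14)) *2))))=-27/1666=-0.02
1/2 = 0.50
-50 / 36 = -25 / 18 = -1.39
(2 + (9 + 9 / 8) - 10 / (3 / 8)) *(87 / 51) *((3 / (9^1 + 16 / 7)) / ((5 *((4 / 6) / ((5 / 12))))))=-70847 / 85952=-0.82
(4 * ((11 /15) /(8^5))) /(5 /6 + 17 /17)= 1 /20480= 0.00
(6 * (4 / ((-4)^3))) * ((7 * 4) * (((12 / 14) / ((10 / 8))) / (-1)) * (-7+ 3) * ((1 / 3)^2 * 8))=-128 / 5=-25.60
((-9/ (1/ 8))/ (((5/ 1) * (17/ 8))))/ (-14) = 288/ 595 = 0.48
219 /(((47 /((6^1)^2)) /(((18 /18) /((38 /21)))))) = 82782 /893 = 92.70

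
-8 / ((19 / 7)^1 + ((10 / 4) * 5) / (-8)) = -896 / 129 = -6.95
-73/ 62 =-1.18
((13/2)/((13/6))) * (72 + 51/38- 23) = 5739/38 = 151.03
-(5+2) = -7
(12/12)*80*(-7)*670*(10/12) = -938000/3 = -312666.67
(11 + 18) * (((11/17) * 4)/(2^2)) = 319/17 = 18.76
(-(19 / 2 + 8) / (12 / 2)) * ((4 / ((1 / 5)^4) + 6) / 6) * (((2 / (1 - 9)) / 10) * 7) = 213.18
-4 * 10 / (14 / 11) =-220 / 7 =-31.43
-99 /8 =-12.38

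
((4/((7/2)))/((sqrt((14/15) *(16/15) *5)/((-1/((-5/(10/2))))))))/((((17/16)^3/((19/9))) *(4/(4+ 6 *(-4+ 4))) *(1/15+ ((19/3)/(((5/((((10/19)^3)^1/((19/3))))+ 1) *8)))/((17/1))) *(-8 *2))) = -227428480 *sqrt(70)/2258458993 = -0.84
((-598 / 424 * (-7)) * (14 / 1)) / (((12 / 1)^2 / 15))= 73255 / 5088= 14.40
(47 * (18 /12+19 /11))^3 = 37159393753 /10648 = 3489800.31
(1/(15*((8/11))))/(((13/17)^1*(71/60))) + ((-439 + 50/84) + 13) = -8243657/19383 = -425.30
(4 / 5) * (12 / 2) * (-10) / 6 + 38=30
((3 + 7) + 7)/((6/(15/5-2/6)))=68/9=7.56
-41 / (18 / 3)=-41 / 6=-6.83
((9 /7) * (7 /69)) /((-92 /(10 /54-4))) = 103 /19044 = 0.01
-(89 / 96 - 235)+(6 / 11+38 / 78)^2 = 1384808405 / 5889312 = 235.14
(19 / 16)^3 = 6859 / 4096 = 1.67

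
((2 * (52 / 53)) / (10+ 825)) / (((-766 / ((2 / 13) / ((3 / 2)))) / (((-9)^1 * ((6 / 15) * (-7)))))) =-672 / 84748325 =-0.00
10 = 10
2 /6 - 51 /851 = 698 /2553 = 0.27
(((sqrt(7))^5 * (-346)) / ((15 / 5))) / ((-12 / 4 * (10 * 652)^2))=8477 * sqrt(7) / 191296800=0.00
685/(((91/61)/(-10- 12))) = -919270/91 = -10101.87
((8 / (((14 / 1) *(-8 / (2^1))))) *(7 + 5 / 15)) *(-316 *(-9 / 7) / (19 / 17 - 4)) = 354552 / 2401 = 147.67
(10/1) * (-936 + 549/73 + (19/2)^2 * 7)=-433225/146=-2967.29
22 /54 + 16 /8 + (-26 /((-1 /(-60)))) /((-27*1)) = 1625 /27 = 60.19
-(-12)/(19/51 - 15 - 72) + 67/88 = 121075/194392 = 0.62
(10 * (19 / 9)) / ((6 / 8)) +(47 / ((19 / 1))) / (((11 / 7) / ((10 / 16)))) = 29.13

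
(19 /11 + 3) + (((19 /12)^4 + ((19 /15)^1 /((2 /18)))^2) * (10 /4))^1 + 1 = 789985859 /2280960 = 346.34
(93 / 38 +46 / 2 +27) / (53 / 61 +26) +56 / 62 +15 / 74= 109224474 / 35718727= 3.06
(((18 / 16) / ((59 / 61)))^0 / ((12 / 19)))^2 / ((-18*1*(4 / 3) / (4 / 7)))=-361 / 6048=-0.06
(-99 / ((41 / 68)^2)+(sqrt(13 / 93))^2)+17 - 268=-81790898 / 156333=-523.18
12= 12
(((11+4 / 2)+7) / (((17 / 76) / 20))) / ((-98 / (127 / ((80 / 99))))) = -2388870 / 833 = -2867.79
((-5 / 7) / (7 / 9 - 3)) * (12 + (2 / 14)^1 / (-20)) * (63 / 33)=45333 / 6160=7.36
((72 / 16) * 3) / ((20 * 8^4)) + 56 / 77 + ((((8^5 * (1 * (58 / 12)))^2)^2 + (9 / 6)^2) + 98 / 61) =5602917248241556587331892134997 / 8904867840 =629197125539996401264.04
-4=-4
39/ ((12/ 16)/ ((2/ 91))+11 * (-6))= -104/ 85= -1.22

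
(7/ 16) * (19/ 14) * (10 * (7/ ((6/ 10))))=3325/ 48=69.27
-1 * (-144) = 144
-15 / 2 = -7.50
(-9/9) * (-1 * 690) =690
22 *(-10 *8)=-1760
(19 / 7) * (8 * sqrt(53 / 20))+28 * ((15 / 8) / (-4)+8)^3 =76 * sqrt(265) / 35+97982647 / 8192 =11996.12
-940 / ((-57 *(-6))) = -470 / 171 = -2.75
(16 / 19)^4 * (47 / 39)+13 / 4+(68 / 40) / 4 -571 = -115214395987 / 203300760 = -566.72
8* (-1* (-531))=4248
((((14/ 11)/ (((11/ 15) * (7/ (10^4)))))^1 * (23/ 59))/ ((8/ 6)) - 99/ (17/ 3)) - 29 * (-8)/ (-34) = 700.60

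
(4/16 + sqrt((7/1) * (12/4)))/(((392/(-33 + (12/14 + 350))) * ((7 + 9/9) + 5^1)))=2225/142688 + 2225 * sqrt(21)/35672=0.30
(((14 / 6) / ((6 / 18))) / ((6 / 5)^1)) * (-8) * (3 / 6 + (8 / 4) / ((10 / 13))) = -434 / 3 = -144.67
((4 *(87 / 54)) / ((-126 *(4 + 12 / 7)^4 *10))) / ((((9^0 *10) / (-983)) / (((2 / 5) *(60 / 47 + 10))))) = 518228753 / 243648000000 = 0.00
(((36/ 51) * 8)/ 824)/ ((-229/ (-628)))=7536/ 400979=0.02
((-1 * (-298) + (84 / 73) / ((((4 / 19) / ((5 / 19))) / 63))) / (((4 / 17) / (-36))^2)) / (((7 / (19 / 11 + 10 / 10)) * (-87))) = -603718110 / 14819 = -40739.46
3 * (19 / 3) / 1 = 19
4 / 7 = 0.57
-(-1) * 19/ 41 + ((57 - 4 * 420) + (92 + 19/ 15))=-940501/ 615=-1529.27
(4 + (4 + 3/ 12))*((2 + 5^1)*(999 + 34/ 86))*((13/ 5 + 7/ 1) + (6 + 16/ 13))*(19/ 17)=51585624321/ 47515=1085670.30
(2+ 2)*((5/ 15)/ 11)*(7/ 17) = 28/ 561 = 0.05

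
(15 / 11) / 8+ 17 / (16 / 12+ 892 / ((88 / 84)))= 235749 / 1238248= 0.19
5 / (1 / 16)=80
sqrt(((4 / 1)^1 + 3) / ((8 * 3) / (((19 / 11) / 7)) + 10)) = sqrt(271054) / 2038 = 0.26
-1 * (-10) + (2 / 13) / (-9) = 1168 / 117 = 9.98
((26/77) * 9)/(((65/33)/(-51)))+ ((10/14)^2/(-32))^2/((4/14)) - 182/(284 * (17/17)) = -19781816653/249374720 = -79.33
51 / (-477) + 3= 460 / 159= 2.89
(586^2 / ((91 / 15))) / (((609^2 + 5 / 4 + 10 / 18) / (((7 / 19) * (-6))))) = -1112603040 / 3297889907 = -0.34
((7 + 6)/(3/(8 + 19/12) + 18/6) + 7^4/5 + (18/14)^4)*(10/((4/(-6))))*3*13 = -86846579079/304927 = -284811.05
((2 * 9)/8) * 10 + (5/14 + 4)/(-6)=21.77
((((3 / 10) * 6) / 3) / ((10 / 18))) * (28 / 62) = 378 / 775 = 0.49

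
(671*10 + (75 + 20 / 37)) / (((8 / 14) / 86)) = 75570565 / 74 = 1021223.85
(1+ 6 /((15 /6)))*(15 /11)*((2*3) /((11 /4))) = 1224 /121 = 10.12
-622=-622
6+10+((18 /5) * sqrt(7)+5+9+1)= 18 * sqrt(7) /5+31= 40.52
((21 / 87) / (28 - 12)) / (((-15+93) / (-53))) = -371 / 36192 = -0.01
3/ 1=3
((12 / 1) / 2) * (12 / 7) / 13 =72 / 91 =0.79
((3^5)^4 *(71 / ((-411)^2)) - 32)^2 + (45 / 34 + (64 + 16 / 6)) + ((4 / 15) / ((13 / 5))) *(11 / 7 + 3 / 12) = 7022705649484797185452181 / 3269819900802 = 2147734695651.68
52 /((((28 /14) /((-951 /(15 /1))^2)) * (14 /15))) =3919071 /35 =111973.46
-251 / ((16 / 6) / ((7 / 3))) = -219.62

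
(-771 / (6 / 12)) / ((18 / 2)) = -514 / 3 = -171.33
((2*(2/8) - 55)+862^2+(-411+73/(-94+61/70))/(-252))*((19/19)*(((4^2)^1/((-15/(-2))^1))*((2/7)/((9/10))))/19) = 39058461412640/1474812927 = 26483.67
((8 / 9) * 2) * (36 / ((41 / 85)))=5440 / 41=132.68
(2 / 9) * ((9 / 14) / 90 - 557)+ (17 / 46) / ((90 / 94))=-893962 / 7245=-123.39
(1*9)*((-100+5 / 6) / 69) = -12.93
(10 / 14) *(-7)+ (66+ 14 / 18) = 556 / 9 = 61.78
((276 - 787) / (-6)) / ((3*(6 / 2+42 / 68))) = 8687 / 1107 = 7.85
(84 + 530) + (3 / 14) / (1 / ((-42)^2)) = 992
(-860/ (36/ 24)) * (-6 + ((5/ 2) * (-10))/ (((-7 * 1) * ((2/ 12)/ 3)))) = -233920/ 7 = -33417.14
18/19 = 0.95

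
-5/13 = -0.38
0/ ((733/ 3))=0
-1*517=-517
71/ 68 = 1.04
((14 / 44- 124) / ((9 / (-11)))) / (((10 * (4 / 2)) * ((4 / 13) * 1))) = 11791 / 480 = 24.56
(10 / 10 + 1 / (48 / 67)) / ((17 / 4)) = 115 / 204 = 0.56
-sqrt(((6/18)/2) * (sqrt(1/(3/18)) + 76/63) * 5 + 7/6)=-sqrt(13230 * sqrt(6) + 34482)/126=-2.05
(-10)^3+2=-998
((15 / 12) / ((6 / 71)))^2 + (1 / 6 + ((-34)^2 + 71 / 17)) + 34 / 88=148591171 / 107712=1379.52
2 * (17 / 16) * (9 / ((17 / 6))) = 27 / 4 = 6.75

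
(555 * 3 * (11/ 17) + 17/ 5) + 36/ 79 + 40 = 7528916/ 6715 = 1121.21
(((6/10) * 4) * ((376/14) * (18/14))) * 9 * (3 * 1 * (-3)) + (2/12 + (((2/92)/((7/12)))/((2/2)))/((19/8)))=-4312086983/642390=-6712.57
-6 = -6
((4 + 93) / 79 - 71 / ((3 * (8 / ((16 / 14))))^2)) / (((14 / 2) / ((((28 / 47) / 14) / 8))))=9292 / 11462031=0.00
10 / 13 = 0.77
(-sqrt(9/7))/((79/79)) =-3*sqrt(7)/7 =-1.13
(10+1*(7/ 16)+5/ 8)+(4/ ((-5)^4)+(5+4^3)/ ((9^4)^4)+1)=74546384524113509483/ 6176733962839470000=12.07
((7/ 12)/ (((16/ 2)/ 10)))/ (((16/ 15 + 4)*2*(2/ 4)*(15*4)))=0.00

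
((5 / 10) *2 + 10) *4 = 44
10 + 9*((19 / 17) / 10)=1871 / 170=11.01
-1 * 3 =-3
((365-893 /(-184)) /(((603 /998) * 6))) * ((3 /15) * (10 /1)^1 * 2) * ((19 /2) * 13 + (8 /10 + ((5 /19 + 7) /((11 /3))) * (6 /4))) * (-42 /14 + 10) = 63229915186613 /173917260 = 363563.20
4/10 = 2/5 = 0.40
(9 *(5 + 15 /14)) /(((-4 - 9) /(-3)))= 2295 /182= 12.61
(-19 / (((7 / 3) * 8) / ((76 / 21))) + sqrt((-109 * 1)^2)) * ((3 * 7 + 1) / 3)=772.32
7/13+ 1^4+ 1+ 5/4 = 197/52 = 3.79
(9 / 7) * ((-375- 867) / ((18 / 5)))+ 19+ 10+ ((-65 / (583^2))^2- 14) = -346573596933425 / 808671726247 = -428.57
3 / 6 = 0.50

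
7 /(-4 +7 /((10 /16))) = 0.97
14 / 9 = 1.56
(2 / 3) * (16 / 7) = 32 / 21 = 1.52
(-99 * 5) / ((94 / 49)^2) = -1188495 / 8836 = -134.51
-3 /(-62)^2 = -3 /3844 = -0.00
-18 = -18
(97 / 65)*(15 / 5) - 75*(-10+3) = 34416 / 65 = 529.48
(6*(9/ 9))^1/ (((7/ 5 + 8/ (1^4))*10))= 3/ 47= 0.06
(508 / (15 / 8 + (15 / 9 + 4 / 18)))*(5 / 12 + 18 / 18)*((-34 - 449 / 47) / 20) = -26516838 / 63685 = -416.37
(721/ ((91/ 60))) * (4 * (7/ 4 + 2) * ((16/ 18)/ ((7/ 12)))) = 988800/ 91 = 10865.93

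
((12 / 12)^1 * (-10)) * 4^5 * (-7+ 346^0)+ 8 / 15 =921608 / 15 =61440.53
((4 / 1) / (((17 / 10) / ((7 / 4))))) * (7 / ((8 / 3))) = 735 / 68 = 10.81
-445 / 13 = -34.23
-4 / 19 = -0.21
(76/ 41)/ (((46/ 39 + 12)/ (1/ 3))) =0.05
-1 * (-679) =679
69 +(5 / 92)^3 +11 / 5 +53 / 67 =18779660371 / 260860480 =71.99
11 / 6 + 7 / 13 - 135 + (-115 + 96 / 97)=-1866067 / 7566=-246.64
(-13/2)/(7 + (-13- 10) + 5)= 0.59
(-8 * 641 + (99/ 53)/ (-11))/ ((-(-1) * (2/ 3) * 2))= -815379/ 212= -3846.13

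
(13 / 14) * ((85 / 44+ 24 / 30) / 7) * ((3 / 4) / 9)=7813 / 258720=0.03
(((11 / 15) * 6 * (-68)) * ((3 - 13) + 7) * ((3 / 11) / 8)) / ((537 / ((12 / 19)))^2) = 2448 / 57834005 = 0.00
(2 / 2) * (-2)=-2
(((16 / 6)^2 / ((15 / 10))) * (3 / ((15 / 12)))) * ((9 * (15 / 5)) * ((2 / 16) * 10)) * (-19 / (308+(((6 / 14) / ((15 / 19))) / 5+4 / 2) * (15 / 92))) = -23493120 / 992867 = -23.66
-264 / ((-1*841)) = 264 / 841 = 0.31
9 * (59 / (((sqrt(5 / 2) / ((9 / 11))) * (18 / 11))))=531 * sqrt(10) / 10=167.92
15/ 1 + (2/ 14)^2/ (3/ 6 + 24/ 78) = 15461/ 1029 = 15.03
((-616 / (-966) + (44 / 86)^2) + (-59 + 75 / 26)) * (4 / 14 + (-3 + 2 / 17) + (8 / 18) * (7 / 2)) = 204220196605 / 3552620526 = 57.48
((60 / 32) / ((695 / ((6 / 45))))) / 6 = 1 / 16680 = 0.00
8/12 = 2/3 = 0.67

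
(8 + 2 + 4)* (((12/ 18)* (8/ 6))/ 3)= 112/ 27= 4.15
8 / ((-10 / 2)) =-8 / 5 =-1.60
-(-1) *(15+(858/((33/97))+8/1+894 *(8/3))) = 4929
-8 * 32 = -256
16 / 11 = 1.45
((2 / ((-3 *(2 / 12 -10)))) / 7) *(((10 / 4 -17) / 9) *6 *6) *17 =-3944 / 413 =-9.55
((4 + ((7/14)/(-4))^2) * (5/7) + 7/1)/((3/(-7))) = -4421/192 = -23.03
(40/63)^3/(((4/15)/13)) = 1040000/83349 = 12.48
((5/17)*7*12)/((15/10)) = 280/17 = 16.47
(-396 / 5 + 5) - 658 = -3661 / 5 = -732.20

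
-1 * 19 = -19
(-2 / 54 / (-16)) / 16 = 1 / 6912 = 0.00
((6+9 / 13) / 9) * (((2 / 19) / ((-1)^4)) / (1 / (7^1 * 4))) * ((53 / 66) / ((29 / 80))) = 118720 / 24453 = 4.86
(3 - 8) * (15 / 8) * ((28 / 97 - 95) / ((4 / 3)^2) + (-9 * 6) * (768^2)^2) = 2186712161300946825 / 12416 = 176120502682099.45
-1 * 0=0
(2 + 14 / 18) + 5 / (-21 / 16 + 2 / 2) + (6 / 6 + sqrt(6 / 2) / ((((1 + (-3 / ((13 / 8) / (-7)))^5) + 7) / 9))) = -12.22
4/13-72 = -71.69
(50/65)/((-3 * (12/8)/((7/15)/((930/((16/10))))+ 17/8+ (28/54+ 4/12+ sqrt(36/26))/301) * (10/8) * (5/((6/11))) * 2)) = -0.02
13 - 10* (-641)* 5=32063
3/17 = 0.18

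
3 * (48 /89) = 144 /89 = 1.62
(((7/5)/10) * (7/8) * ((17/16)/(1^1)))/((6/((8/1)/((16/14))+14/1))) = 5831/12800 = 0.46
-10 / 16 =-5 / 8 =-0.62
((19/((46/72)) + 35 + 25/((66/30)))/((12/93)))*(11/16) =298437/736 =405.49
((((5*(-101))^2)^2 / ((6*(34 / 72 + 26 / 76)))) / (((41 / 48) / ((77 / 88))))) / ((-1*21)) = -14828607142500 / 22837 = -649323779.06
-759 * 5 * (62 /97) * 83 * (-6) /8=29293605 /194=150997.96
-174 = -174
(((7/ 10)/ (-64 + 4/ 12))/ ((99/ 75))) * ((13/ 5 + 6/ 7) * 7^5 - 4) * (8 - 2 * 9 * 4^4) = 4677066100/ 2101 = 2226114.28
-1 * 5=-5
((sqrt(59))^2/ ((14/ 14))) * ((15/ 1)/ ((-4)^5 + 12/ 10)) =-4425/ 5114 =-0.87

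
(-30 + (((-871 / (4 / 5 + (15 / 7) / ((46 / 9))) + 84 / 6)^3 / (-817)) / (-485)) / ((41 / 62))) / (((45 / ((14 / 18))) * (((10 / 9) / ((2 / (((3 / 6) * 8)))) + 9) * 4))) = -0.52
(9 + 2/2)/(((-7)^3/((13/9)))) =-130/3087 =-0.04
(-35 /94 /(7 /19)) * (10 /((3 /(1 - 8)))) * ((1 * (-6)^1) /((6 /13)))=-43225 /141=-306.56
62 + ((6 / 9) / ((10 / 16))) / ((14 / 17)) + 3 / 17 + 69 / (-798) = 614203 / 9690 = 63.39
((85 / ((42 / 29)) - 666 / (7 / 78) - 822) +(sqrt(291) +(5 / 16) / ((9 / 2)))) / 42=-4124929 / 21168 +sqrt(291) / 42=-194.46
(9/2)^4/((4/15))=98415/64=1537.73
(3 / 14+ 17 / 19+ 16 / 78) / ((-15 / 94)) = -8.24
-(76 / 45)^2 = -5776 / 2025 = -2.85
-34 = -34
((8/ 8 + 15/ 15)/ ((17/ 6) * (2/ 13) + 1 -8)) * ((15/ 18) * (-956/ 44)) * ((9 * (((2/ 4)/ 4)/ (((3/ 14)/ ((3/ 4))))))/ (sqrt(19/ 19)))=978705/ 45056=21.72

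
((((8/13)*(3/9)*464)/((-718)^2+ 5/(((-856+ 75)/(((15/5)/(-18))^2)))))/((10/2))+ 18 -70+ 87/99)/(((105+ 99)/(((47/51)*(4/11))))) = -0.08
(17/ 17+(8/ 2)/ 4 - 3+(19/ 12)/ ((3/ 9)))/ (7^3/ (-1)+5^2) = -5/ 424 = -0.01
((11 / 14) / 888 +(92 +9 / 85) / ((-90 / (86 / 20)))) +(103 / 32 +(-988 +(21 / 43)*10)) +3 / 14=-6707356026487 / 6815844000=-984.08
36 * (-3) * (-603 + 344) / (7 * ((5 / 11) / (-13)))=-114285.60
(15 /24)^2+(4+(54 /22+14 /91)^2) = 14650425 /1308736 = 11.19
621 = 621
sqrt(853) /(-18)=-sqrt(853) /18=-1.62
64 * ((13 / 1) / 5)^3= 140608 / 125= 1124.86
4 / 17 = 0.24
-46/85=-0.54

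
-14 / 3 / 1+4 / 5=-58 / 15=-3.87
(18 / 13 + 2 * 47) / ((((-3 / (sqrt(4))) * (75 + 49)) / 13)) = -20 / 3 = -6.67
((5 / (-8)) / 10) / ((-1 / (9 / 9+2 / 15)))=17 / 240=0.07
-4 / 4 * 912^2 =-831744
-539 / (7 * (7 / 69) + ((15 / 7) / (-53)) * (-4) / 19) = -262159359 / 349541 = -750.01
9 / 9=1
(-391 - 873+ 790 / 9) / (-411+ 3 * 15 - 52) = 5293 / 1881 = 2.81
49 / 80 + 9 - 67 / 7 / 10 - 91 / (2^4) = 831 / 280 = 2.97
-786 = -786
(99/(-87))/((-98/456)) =7524/1421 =5.29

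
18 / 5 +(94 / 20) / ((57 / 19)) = 31 / 6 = 5.17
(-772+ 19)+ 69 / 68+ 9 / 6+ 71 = -679.49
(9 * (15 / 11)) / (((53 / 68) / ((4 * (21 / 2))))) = 385560 / 583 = 661.34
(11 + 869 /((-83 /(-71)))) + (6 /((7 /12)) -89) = 392551 /581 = 675.65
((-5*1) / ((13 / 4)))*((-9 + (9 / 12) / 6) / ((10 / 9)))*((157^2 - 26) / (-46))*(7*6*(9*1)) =-2973744333 / 1196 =-2486408.31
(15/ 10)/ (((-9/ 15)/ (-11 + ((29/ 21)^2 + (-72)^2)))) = -12937.27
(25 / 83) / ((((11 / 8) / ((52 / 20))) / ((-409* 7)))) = -1488760 / 913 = -1630.62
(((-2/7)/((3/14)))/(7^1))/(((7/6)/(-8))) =64/49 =1.31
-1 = -1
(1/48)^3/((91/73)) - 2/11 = -20126941/110702592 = -0.18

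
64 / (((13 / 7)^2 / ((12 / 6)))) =37.11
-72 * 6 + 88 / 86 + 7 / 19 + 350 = -65857 / 817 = -80.61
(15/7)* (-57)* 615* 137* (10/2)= -360190125/7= -51455732.14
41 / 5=8.20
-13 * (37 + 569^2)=-4209374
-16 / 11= -1.45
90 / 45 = 2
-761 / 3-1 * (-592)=1015 / 3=338.33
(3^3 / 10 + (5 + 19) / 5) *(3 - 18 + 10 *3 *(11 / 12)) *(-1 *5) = -1875 / 4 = -468.75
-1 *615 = -615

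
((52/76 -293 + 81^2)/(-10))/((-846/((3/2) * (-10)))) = -119105/10716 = -11.11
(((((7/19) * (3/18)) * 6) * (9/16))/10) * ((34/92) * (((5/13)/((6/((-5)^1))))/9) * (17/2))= -10115/4363008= -0.00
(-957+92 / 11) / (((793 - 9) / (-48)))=31305 / 539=58.08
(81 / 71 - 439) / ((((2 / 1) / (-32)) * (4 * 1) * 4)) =31088 / 71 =437.86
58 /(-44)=-29 /22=-1.32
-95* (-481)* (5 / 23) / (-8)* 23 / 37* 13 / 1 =-80275 / 8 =-10034.38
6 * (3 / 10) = 9 / 5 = 1.80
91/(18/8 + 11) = 364/53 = 6.87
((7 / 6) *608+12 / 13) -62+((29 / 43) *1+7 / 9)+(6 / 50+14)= 83493043 / 125775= 663.83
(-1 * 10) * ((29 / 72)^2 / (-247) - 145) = 928329005 / 640224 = 1450.01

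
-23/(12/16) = -92/3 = -30.67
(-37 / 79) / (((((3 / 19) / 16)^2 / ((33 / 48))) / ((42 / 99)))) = -2991968 / 2133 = -1402.70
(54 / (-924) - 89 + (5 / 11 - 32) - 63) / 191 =-28275 / 29414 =-0.96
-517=-517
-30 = -30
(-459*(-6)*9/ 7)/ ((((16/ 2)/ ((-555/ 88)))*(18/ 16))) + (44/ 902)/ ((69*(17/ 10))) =-36754347695/ 14812644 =-2481.28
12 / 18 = 2 / 3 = 0.67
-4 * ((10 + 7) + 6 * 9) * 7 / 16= -497 / 4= -124.25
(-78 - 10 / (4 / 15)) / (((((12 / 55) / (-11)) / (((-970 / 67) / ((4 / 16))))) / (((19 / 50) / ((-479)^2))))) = -17171231 / 30745094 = -0.56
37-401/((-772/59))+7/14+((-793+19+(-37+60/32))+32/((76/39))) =-21255621/29336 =-724.56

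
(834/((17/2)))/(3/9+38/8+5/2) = 20016/1547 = 12.94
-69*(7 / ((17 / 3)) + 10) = -775.24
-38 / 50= -19 / 25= -0.76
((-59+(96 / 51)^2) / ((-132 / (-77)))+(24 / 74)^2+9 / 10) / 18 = -744072131 / 427292280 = -1.74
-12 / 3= -4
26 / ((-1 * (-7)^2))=-26 / 49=-0.53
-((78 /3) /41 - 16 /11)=0.82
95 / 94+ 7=8.01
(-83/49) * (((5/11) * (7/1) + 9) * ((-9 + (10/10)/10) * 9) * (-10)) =-8908722/539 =-16528.24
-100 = -100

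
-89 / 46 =-1.93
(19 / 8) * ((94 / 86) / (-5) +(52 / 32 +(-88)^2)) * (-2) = -253119881 / 6880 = -36790.68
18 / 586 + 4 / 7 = 1235 / 2051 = 0.60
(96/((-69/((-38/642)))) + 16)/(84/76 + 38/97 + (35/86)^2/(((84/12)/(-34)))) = 809234996704/34846704231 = 23.22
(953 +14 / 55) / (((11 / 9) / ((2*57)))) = 53792154 / 605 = 88912.65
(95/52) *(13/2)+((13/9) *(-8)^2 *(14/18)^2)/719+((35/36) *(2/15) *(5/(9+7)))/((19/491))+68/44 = 50988089995/3505521888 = 14.55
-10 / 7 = -1.43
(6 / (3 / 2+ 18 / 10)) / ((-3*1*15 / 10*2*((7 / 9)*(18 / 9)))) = -10 / 77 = -0.13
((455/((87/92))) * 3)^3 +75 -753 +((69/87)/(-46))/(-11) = 1613690547046517/536558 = 3007485764.91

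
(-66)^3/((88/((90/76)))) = -147015/38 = -3868.82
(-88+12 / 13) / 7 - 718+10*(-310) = -348570 / 91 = -3830.44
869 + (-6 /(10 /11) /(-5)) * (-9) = 21428 /25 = 857.12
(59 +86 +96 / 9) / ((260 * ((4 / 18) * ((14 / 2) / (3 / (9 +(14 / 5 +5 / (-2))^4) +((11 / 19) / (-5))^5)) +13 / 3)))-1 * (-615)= 47749488836931521863 / 77633051927315820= 615.07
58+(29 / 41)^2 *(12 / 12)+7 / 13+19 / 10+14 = 16376367 / 218530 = 74.94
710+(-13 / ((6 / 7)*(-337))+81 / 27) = 1441777 / 2022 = 713.05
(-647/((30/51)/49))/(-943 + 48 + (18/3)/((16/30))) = 153986/2525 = 60.98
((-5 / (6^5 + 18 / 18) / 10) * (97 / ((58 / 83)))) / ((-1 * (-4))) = -8051 / 3608528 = -0.00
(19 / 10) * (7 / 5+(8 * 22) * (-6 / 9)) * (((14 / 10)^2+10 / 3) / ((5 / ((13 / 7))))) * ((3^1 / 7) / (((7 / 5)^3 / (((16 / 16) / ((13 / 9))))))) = -46.83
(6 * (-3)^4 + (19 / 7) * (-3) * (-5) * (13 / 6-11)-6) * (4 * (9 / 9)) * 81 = 272970 / 7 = 38995.71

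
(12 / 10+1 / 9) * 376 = 22184 / 45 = 492.98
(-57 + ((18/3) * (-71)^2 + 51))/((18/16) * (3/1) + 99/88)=6720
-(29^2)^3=-594823321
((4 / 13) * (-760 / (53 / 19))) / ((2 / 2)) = -57760 / 689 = -83.83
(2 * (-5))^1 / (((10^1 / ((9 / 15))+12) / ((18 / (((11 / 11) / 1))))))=-270 / 43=-6.28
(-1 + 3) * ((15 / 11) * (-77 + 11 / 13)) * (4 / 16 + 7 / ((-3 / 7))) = 43425 / 13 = 3340.38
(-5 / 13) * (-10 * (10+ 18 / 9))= 600 / 13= 46.15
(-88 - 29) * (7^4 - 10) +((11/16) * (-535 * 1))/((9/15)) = -13457281/48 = -280360.02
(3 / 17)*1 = 3 / 17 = 0.18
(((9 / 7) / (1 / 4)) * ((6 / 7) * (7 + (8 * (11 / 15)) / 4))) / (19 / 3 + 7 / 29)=198882 / 35035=5.68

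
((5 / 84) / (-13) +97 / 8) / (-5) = -26471 / 10920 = -2.42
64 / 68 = 16 / 17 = 0.94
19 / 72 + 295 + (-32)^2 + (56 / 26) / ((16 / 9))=1235965 / 936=1320.48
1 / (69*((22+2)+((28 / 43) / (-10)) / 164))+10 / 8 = 1.25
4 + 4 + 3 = 11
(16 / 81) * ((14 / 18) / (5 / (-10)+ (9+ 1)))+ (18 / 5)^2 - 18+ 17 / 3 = 222599 / 346275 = 0.64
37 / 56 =0.66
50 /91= 0.55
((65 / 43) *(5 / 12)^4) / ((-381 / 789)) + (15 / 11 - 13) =-14612158013 / 1245632256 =-11.73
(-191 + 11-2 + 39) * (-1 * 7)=1001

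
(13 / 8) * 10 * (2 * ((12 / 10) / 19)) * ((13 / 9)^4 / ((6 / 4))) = 742586 / 124659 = 5.96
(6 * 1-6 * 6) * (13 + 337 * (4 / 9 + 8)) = -257290 / 3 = -85763.33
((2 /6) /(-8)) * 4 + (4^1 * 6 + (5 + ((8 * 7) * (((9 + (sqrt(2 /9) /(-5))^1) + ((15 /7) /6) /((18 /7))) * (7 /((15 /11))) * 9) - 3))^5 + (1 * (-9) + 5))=1404943602910881837866694103751 /189843750 - 213317637513519136138465261568 * sqrt(2) /791015625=7019147039896126598079.93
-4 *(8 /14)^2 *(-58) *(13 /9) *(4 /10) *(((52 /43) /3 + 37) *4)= 372536320 /56889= 6548.48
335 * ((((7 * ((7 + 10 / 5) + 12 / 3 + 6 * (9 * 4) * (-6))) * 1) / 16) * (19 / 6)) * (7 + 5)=-57164065 / 8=-7145508.12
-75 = -75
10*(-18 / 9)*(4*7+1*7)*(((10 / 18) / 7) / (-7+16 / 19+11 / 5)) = 11875 / 846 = 14.04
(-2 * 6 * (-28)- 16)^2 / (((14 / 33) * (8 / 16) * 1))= 3379200 / 7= 482742.86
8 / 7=1.14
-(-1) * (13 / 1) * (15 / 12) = 65 / 4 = 16.25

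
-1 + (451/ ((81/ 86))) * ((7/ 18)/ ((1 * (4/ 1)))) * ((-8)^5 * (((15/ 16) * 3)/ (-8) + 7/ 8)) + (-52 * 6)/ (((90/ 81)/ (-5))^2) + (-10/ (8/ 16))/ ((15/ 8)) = -586714615/ 729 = -804821.15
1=1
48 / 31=1.55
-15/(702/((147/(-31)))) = 245/2418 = 0.10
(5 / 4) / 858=5 / 3432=0.00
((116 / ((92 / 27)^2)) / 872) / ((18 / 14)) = 16443 / 1845152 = 0.01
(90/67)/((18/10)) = 50/67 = 0.75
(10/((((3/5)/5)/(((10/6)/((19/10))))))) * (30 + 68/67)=25975000/11457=2267.17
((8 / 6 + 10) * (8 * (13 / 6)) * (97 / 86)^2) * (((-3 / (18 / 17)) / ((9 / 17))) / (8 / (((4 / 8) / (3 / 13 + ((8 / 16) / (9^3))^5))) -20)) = 13238485403858242437078 / 161413706175034520387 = 82.02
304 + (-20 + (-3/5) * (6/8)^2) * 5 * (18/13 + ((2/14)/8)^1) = 1879825/11648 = 161.39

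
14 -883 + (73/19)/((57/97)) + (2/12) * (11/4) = -862.00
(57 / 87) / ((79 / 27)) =513 / 2291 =0.22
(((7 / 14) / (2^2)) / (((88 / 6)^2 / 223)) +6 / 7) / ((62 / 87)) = 9306999 / 6721792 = 1.38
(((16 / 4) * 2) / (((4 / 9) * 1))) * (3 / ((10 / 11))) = 297 / 5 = 59.40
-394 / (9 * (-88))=197 / 396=0.50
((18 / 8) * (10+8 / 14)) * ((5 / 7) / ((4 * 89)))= 1665 / 34888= 0.05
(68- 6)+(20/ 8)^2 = 273/ 4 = 68.25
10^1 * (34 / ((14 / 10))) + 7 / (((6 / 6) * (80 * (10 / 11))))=1360539 / 5600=242.95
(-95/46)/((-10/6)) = 57/46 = 1.24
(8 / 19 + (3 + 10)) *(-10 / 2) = -1275 / 19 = -67.11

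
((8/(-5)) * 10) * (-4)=64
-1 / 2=-0.50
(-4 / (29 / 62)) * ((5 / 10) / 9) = -124 / 261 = -0.48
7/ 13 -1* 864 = -11225/ 13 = -863.46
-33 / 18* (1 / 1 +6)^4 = -26411 / 6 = -4401.83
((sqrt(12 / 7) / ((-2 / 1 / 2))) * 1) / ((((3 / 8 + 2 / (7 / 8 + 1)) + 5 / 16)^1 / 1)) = -480 * sqrt(21) / 2947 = -0.75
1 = 1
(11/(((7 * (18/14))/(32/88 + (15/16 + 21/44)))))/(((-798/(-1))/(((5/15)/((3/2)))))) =313/517104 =0.00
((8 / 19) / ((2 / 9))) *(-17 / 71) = -612 / 1349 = -0.45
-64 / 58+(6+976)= 28446 / 29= 980.90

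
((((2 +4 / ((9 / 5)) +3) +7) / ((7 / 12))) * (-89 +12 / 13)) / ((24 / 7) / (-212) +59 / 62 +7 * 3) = -1926384640 / 19677801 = -97.90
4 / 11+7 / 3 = 89 / 33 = 2.70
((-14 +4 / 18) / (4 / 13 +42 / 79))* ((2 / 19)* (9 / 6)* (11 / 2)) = -350207 / 24567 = -14.26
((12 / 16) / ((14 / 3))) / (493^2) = 9 / 13610744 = 0.00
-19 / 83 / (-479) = 19 / 39757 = 0.00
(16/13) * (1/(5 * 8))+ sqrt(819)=2/65+ 3 * sqrt(91)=28.65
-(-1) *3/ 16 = 3/ 16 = 0.19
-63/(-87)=0.72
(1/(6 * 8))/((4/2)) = 1/96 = 0.01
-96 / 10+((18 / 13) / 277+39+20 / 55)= 5895827 / 198055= 29.77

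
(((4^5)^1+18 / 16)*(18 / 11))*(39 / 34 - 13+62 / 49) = -1301916951 / 73304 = -17760.52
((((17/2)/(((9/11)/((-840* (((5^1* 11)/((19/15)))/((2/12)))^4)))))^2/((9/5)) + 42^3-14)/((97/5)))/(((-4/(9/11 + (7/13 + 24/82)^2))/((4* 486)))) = -33943445407613534014747420000.00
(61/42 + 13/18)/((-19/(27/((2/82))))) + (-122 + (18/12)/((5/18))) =-161794/665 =-243.30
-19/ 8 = -2.38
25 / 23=1.09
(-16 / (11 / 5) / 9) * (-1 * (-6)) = -4.85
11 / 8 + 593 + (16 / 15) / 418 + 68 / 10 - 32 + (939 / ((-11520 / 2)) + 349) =368380871 / 401280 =918.01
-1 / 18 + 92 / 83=1573 / 1494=1.05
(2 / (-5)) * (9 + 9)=-36 / 5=-7.20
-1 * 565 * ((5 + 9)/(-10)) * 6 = 4746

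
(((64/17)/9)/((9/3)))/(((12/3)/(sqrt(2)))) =16 * sqrt(2)/459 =0.05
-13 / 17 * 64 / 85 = -832 / 1445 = -0.58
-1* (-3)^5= 243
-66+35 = -31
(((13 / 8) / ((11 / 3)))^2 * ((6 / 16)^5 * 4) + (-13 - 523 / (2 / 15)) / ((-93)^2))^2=60745927845075947461849 / 301052591539571763707904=0.20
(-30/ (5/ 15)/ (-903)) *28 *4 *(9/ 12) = 8.37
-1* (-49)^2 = -2401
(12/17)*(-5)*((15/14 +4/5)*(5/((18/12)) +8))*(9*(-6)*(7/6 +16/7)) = 683820/49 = 13955.51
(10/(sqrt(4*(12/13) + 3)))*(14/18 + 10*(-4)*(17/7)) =-60710*sqrt(1131)/5481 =-372.50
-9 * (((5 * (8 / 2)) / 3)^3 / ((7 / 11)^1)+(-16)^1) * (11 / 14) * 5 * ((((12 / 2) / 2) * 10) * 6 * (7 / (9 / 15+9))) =-14605250 / 7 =-2086464.29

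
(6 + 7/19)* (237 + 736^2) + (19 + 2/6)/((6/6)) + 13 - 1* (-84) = 196728310/57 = 3451373.86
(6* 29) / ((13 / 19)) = 3306 / 13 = 254.31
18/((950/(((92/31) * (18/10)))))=7452/73625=0.10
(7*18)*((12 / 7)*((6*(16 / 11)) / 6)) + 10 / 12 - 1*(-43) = 23629 / 66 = 358.02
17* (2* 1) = 34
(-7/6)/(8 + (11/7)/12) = -98/683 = -0.14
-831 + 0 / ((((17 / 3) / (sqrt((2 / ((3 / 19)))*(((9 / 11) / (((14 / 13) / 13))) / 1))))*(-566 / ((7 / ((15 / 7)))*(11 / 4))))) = -831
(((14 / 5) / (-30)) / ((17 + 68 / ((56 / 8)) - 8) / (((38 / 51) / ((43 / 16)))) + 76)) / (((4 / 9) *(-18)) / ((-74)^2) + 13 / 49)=-1998477152 / 810710217075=-0.00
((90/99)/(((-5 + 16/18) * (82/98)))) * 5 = -22050/16687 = -1.32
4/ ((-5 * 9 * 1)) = -4/ 45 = -0.09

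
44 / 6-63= -167 / 3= -55.67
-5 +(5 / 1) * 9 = 40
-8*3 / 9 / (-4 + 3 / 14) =112 / 159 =0.70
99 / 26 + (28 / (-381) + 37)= 403513 / 9906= 40.73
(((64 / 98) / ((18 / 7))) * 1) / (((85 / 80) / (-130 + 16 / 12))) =-98816 / 3213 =-30.76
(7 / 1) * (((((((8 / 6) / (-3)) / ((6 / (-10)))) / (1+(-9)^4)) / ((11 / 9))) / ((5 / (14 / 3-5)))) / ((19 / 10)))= -140 / 6171561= -0.00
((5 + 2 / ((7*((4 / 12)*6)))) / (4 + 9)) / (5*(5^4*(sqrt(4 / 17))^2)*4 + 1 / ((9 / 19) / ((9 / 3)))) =1836 / 13679393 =0.00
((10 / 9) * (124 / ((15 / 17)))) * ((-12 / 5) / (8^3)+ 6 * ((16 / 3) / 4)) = 2696659 / 2160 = 1248.45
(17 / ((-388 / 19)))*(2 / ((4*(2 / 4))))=-323 / 388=-0.83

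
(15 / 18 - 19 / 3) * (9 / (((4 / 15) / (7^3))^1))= -509355 / 8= -63669.38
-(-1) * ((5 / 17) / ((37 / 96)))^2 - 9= -3330369 / 395641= -8.42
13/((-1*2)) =-13/2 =-6.50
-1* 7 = -7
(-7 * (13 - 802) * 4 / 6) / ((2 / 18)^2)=298242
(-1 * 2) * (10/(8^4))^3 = -125/4294967296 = -0.00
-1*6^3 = -216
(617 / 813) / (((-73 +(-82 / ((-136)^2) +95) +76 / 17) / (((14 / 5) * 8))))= 639073792 / 994945335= 0.64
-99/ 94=-1.05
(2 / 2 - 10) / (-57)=3 / 19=0.16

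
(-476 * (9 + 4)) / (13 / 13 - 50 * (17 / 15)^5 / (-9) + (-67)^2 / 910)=-379.15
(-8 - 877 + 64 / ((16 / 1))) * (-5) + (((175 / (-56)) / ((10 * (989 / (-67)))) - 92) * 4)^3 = -3083003691556184337 / 61911146816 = -49797231.20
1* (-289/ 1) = -289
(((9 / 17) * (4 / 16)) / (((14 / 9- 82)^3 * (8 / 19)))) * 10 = -623295 / 103224931328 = -0.00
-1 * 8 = -8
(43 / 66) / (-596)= -0.00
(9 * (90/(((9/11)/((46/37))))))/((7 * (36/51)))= 64515/259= 249.09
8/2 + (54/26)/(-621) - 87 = -24818/299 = -83.00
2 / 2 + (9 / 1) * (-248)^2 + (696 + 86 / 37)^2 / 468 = 88828582462 / 160173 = 554579.00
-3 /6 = -1 /2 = -0.50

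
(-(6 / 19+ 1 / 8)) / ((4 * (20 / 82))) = -2747 / 6080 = -0.45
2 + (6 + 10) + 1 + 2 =21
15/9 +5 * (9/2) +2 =26.17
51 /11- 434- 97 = -5790 /11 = -526.36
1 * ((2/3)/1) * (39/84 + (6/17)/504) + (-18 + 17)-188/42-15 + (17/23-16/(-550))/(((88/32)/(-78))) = -3126325418/74514825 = -41.96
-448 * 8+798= -2786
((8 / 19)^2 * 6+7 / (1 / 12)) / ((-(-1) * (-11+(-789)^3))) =-7677 / 44328009470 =-0.00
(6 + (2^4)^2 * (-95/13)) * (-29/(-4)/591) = -351509/15366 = -22.88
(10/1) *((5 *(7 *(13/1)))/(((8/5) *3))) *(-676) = -1922375/3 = -640791.67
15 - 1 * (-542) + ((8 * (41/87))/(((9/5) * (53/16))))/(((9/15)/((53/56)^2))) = 64219907/115101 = 557.94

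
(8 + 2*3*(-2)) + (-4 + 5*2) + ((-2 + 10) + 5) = 15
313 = 313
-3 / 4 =-0.75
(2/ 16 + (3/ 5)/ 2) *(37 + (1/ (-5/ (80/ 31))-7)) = 7769/ 620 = 12.53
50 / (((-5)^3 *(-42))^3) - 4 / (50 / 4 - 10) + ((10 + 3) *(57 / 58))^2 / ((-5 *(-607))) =-571089079102847 / 369345320859375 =-1.55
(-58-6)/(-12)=5.33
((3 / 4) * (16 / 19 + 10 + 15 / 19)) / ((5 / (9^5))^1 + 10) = 2302911 / 2639860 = 0.87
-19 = -19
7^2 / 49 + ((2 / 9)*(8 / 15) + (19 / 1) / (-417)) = 20134 / 18765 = 1.07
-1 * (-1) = 1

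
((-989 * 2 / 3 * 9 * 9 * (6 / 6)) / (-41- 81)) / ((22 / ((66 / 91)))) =80109 / 5551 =14.43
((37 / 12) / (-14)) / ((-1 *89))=37 / 14952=0.00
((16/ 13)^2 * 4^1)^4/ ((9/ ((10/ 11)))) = 10995116277760/ 80757341379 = 136.15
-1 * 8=-8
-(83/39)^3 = -571787/59319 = -9.64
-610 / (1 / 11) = -6710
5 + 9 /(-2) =1 /2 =0.50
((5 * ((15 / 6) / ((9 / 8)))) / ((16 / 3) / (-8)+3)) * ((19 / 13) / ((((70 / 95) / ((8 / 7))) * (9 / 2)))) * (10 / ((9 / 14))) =5776000 / 154791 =37.31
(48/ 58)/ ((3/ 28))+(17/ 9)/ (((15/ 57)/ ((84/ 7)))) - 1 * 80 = 6028/ 435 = 13.86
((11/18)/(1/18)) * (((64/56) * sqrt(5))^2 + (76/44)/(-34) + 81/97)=13003059/161602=80.46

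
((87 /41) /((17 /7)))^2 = 370881 /485809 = 0.76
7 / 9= 0.78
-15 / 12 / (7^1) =-5 / 28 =-0.18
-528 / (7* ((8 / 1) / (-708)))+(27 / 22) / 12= 4112127 / 616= 6675.53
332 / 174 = 166 / 87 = 1.91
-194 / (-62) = 3.13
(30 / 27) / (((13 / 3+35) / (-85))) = -425 / 177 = -2.40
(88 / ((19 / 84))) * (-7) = -51744 / 19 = -2723.37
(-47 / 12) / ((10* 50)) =-47 / 6000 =-0.01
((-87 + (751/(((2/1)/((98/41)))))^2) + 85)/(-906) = -1354163039/1522986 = -889.15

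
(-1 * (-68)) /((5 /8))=544 /5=108.80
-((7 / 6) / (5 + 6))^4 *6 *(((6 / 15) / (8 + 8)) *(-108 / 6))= 2401 / 7027680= 0.00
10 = 10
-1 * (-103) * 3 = 309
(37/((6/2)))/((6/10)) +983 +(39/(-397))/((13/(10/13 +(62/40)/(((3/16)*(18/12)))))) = 233059738/232245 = 1003.51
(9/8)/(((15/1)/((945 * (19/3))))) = 3591/8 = 448.88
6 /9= 2 /3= 0.67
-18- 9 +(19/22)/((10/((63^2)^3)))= 1187946536031/220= 5399756981.96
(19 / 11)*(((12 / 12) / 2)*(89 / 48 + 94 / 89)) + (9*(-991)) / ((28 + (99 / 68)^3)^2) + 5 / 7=-377247534926943789203 / 62853828486011455200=-6.00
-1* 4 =-4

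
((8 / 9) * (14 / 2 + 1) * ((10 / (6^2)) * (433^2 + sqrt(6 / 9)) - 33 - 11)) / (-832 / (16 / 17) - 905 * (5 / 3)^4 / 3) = -89918688 / 780437 - 160 * sqrt(6) / 780437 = -115.22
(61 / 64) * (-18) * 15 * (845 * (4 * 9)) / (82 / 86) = -2692968525 / 328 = -8210269.89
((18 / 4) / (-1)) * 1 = -9 / 2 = -4.50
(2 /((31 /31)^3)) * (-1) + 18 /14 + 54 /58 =44 /203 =0.22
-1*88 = -88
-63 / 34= -1.85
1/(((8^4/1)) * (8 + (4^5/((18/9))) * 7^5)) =1/35246866432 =0.00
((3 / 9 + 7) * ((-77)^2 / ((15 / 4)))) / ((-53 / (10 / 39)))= -1043504 / 18603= -56.09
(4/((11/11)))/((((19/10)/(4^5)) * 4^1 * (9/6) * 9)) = 20480/513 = 39.92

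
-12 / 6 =-2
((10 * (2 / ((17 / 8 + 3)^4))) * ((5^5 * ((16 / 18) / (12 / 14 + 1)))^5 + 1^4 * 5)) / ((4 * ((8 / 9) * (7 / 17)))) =7142975000000004770766925683200 / 48185932307392971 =148237766874214.60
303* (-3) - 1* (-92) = -817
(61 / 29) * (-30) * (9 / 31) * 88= -1449360 / 899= -1612.19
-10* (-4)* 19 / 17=760 / 17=44.71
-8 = -8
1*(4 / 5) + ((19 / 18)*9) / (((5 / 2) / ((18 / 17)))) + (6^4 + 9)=22267 / 17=1309.82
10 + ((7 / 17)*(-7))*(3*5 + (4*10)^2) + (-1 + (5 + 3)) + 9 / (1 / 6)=-4584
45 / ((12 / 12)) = 45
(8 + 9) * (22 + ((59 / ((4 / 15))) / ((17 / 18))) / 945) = 5295 / 14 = 378.21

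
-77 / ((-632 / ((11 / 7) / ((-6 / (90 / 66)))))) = -55 / 1264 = -0.04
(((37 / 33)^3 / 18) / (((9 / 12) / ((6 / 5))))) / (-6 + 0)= -101306 / 4851495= -0.02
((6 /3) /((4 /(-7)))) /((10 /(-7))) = 49 /20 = 2.45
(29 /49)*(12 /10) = 174 /245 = 0.71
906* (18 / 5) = 16308 / 5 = 3261.60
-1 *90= -90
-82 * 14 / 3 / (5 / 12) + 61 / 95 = -87187 / 95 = -917.76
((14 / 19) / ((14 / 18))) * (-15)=-14.21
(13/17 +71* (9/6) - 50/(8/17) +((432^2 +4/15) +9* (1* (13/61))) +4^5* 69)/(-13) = -16008160667/808860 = -19791.02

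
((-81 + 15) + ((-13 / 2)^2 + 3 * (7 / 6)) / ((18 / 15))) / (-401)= 223 / 3208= 0.07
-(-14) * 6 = 84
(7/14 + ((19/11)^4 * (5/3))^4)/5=360555488887645408946291/37219281189493450410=9687.33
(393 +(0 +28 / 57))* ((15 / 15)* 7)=157003 / 57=2754.44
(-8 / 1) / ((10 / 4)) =-16 / 5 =-3.20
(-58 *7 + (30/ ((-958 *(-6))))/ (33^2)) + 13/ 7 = -2951388163/ 7302834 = -404.14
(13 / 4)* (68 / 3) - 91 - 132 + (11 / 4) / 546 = -108711 / 728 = -149.33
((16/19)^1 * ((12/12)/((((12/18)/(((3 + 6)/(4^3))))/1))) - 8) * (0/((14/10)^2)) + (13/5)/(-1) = -2.60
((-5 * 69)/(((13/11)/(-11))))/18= 13915/78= 178.40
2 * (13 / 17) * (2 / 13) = 0.24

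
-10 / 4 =-2.50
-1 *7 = -7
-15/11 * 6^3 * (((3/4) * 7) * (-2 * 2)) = 68040/11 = 6185.45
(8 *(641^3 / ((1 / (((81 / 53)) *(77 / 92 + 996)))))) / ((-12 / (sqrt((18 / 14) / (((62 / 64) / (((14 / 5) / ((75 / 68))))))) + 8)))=-2608613887124412 / 1219 - 5217227774248824 *sqrt(7905) / 944725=-2630966506734.78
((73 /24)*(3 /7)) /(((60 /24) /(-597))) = -43581 /140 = -311.29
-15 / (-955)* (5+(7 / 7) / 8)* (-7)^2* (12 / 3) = 6027 / 382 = 15.78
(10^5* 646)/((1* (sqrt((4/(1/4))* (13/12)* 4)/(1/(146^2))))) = 4037500* sqrt(39)/69277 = 363.96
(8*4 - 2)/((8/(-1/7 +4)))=405/28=14.46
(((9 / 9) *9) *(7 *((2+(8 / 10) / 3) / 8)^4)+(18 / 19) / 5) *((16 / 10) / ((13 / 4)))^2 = 65169172 / 451546875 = 0.14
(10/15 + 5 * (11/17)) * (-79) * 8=-125768/51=-2466.04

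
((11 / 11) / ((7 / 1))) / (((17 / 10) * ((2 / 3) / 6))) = 0.76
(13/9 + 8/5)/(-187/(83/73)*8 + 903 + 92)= -11371/1198035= -0.01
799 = 799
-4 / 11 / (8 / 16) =-8 / 11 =-0.73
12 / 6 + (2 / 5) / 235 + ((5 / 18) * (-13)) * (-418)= 15983543 / 10575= 1511.45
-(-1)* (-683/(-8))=683/8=85.38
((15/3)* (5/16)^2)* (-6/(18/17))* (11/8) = -23375/6144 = -3.80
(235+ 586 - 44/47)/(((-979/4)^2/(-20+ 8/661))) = -8147681856/29775886547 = -0.27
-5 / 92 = -0.05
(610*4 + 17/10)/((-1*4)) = -24417/40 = -610.42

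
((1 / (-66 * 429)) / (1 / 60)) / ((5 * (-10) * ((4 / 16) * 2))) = 2 / 23595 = 0.00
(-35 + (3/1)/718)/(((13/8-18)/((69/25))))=6935052/1175725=5.90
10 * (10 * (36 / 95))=720 / 19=37.89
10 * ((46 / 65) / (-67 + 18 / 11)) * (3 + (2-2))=-3036 / 9347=-0.32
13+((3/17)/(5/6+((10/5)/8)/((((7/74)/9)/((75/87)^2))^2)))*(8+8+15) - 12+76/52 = 141729141614006/57475332448495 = 2.47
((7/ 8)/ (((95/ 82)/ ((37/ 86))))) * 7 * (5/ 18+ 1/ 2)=1.77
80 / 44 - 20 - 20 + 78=438 / 11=39.82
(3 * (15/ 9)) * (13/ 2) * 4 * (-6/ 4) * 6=-1170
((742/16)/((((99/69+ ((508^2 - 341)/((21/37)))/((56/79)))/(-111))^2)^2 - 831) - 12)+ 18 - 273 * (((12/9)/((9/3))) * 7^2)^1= -1605839599638143749888375027483521728503127386/270373711915727426399010011538506721663267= -5939.33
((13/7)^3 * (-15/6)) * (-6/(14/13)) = 428415/4802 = 89.22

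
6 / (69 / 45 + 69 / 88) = 7920 / 3059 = 2.59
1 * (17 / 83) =17 / 83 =0.20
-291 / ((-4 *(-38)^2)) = 291 / 5776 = 0.05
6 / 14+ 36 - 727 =-4834 / 7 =-690.57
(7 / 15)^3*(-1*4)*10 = -2744 / 675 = -4.07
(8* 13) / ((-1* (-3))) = 104 / 3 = 34.67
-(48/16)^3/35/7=-27/245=-0.11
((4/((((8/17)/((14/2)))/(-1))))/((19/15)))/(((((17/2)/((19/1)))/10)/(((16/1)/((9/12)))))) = -22400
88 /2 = 44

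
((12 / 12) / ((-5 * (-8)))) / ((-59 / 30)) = -3 / 236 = -0.01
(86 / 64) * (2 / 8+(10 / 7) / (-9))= 989 / 8064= 0.12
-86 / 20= -43 / 10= -4.30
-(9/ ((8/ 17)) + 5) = -193/ 8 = -24.12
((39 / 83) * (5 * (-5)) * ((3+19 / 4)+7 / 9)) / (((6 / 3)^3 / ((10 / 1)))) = -498875 / 3984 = -125.22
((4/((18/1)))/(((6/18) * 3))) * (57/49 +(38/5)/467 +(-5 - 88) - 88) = -41148316/1029735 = -39.96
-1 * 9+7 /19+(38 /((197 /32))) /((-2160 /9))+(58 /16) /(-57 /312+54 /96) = 3934274 /4435455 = 0.89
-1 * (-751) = 751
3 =3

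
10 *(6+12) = 180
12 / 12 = 1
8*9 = 72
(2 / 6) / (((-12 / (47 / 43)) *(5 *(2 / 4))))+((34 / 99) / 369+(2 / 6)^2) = 1569217 / 15708330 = 0.10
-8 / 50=-4 / 25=-0.16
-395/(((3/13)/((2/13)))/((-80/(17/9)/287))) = 189600/4879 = 38.86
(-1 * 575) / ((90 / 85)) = -9775 / 18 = -543.06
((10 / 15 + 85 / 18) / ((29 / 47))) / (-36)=-4559 / 18792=-0.24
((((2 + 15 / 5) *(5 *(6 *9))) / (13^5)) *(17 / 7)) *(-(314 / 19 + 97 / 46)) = -186893325 / 1135785287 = -0.16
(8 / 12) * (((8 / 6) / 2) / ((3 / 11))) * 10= 440 / 27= 16.30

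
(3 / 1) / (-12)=-1 / 4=-0.25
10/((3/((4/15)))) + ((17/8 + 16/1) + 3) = 1585/72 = 22.01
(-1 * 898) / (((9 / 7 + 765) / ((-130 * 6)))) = 408590 / 447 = 914.07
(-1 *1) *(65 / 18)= -65 / 18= -3.61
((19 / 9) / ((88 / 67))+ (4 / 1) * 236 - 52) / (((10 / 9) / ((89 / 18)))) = 62988593 / 15840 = 3976.55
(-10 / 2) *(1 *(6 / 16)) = -15 / 8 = -1.88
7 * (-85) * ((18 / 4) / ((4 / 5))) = -26775 / 8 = -3346.88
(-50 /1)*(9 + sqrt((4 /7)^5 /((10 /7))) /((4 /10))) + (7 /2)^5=2407 /32 - 400*sqrt(10) /49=49.40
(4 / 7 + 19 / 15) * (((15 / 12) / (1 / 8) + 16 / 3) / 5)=8878 / 1575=5.64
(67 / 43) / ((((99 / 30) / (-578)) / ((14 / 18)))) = -2710820 / 12771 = -212.26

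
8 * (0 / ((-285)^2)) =0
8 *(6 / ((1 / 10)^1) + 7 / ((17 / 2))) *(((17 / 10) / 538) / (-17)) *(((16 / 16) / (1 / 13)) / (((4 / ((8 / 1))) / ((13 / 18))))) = -349492 / 205785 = -1.70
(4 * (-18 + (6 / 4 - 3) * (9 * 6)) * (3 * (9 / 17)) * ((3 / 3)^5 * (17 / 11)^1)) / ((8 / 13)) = -3159 / 2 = -1579.50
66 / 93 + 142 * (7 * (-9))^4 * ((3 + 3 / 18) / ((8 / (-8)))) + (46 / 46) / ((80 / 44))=-4391820506279 / 620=-7083581461.74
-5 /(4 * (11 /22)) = -5 /2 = -2.50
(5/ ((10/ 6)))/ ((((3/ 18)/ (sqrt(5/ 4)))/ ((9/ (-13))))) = -81 * sqrt(5)/ 13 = -13.93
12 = 12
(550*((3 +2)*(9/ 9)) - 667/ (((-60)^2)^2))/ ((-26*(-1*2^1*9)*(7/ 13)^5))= 129.81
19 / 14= 1.36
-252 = -252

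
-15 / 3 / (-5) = 1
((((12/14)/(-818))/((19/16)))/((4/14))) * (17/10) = -204/38855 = -0.01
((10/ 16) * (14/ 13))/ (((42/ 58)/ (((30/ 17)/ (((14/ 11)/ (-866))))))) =-3453175/ 3094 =-1116.09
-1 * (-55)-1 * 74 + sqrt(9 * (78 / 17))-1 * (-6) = -13 + 3 * sqrt(1326) / 17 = -6.57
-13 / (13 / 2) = -2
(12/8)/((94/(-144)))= -108/47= -2.30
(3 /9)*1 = 1 /3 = 0.33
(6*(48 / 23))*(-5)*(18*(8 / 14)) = -103680 / 161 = -643.98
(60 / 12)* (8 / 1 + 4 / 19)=780 / 19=41.05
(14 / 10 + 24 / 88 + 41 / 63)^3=521854556651 / 41601569625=12.54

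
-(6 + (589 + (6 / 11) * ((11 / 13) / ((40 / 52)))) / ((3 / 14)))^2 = -1710815044 / 225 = -7603622.42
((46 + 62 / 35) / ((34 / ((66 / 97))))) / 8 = 6897 / 57715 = 0.12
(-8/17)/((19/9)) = -72/323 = -0.22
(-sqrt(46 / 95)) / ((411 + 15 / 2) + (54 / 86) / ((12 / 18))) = -0.00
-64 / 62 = -32 / 31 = -1.03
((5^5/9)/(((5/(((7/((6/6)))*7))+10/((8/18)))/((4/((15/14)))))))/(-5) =-11.47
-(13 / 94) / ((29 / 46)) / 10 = -299 / 13630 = -0.02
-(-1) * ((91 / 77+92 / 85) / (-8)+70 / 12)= 124549 / 22440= 5.55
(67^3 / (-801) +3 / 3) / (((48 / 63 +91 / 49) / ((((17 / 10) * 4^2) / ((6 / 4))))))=-2592.79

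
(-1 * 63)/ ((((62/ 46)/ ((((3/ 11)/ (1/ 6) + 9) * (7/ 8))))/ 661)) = -784429191/ 2728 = -287547.36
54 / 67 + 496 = 33286 / 67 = 496.81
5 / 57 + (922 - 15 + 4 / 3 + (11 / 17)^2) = 4990439 / 5491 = 908.84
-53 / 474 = -0.11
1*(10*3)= 30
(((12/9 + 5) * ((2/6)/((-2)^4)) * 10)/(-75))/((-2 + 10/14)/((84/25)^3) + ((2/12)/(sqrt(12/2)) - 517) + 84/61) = 2745705538688 * sqrt(6)/1493991690302964794805 + 16990102268407688/497997230100988264935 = 0.00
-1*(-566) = 566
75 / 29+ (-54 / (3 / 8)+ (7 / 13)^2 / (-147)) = -2079236 / 14703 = -141.42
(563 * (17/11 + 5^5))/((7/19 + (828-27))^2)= 1747483314/637535459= 2.74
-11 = -11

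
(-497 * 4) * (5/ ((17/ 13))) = -129220/ 17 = -7601.18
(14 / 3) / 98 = 1 / 21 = 0.05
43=43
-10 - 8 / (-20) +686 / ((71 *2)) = -1693 / 355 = -4.77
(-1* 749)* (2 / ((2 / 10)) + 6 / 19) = -7726.53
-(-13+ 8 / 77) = 993 / 77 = 12.90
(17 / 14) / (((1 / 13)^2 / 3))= 8619 / 14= 615.64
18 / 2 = 9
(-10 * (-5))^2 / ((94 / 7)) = 186.17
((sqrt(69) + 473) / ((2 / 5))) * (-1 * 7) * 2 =-16555 - 35 * sqrt(69) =-16845.73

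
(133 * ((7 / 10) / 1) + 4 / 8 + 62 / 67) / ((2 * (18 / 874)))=6919021 / 3015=2294.87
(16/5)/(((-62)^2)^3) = 1/17750073620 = 0.00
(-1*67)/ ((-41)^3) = 67/ 68921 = 0.00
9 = 9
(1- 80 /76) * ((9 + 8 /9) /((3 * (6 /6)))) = -89 /513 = -0.17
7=7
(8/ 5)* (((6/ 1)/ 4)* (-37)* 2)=-888/ 5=-177.60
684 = 684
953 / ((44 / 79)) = 75287 / 44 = 1711.07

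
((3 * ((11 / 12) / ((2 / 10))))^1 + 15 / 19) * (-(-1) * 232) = 64090 / 19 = 3373.16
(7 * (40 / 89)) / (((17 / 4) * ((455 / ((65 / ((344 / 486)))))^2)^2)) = 17433922005 / 14193740385272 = 0.00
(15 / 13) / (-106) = -15 / 1378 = -0.01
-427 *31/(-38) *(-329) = -4354973/38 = -114604.55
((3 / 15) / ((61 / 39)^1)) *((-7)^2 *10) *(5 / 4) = 9555 / 122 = 78.32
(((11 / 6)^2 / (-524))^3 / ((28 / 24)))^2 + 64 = 3925330960546429824007706257 / 61333296258537916962177024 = 64.00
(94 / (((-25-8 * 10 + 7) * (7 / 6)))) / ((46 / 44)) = -6204 / 7889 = -0.79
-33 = -33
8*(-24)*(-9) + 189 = 1917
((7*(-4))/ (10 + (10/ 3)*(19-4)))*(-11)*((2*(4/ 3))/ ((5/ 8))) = 4928/ 225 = 21.90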